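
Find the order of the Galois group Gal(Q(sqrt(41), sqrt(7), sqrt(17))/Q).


The 3 square roots of distinct primes are multiplicatively independent over Q,
so [K:Q] = 2^3 and Gal(K/Q) is isomorphic to (Z/2Z)^3.
|Gal| = 2^3 = 8

8


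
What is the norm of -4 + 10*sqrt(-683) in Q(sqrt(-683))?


N(a + b*sqrt(d)) = a^2 - d*b^2
= (-4)^2 - (-683)*(10)^2
= 16 + 68300
= 68316

68316


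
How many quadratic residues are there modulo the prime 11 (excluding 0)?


For prime p, the number of non-zero quadratic residues is (p-1)/2.
= (11-1)/2
= 5

5


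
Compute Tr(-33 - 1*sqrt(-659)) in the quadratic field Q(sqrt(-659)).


Tr(a + b*sqrt(d)) = (a + b*sqrt(d)) + (a - b*sqrt(d)) = 2a
= 2 * (-33)
= -66

-66


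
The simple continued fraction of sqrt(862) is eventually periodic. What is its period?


Run the CF algorithm for sqrt(862).
a_0 = floor(sqrt(862)) = 29; set m_0=0, q_0=1.
Recurrence: m' = q*a - m,  q' = (d - m'^2)/q,  a' = floor((a_0 + m')/q').
  step 1: m=29, q=21, a=2
  step 2: m=13, q=33, a=1
  step 3: m=20, q=14, a=3
  step 4: m=22, q=27, a=1
  step 5: m=5, q=31, a=1
  step 6: m=26, q=6, a=9
  step 7: m=28, q=13, a=4
  step 8: m=24, q=22, a=2
  step 9: m=20, q=21, a=2
  step 10: m=22, q=18, a=2
  step 11: m=14, q=37, a=1
  step 12: m=23, q=9, a=5
  step 13: m=22, q=42, a=1
  step 14: m=20, q=11, a=4
  step 15: m=24, q=26, a=2
  step 16: m=28, q=3, a=19
  step 17: m=29, q=7, a=8
  step 18: m=27, q=19, a=2
  step 19: m=11, q=39, a=1
  step 20: m=28, q=2, a=28
  step 21: m=28, q=39, a=1
  step 22: m=11, q=19, a=2
  step 23: m=27, q=7, a=8
  step 24: m=29, q=3, a=19
  step 25: m=28, q=26, a=2
  step 26: m=24, q=11, a=4
  step 27: m=20, q=42, a=1
  step 28: m=22, q=9, a=5
  step 29: m=23, q=37, a=1
  step 30: m=14, q=18, a=2
  step 31: m=22, q=21, a=2
  step 32: m=20, q=22, a=2
  step 33: m=24, q=13, a=4
  step 34: m=28, q=6, a=9
  step 35: m=26, q=31, a=1
  step 36: m=5, q=27, a=1
  step 37: m=22, q=14, a=3
  step 38: m=20, q=33, a=1
  step 39: m=13, q=21, a=2
  step 40: m=29, q=1, a=58
a_40 = 2*a_0 = 58, so the period closes here.
sqrt(862) = [29; 2, 1, 3, 1, 1, 9, 4, 2, 2, 2, 1, 5, 1, 4, 2, 19, 8, 2, 1, 28, 1, 2, 8, 19, 2, 4, 1, 5, 1, 2, 2, 2, 4, 9, 1, 1, 3, 1, 2, 58]
Period length = 40

40


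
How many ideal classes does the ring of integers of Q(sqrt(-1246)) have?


K = Q(sqrt(-1246)). d mod 4 = 2, so D = disc(K) = 4d = -4984
h(K) equals the number of primitive reduced positive-definite forms (a, b, c) = a*x^2 + b*x*y + c*y^2 with b^2 - 4ac = D,
where reduced means |b| <= a <= c, with b >= 0 whenever |b| = a or a = c, and primitive means gcd(a, b, c) = 1.
Reduced forces 3a^2 <= |D| = 4984, so 1 <= a <= 40; b must have the parity of D, and c = (b^2 - D)/(4a) must be an integer >= a.
Enumerate a = 1..40, b in [-a, a]:
  a=1: (1, 0, 1246)  [1]
  a=2: (2, 0, 623)  [1]
  a=3..4: none
  a=5: (5, -4, 250), (5, 4, 250)  [2]
  a=6: none
  a=7: (7, 0, 178)  [1]
  a=8..9: none
  a=10: (10, -4, 125), (10, 4, 125)  [2]
  a=11..13: none
  a=14: (14, 0, 89)  [1]
  a=15..24: none
  a=25: (25, -4, 50), (25, 4, 50)  [2]
  a=26..28: none
  a=29: (29, -2, 43), (29, 2, 43)  [2]
  a=30: none
  a=31: (31, -10, 41), (31, 10, 41)  [2]
  a=32..34: none
  a=35: (35, -14, 37), (35, 14, 37)  [2]
  a=36..40: none
Total reduced forms: 1 + 1 + 2 + 1 + 2 + 1 + 2 + 2 + 2 + 2 = 16
h = 16

16


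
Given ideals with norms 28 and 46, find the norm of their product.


N(IJ) = N(I) * N(J)
= 28 * 46
= 1288

1288


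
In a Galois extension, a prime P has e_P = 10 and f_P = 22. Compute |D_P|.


|D_P| = e * f
= 10 * 22
= 220

220


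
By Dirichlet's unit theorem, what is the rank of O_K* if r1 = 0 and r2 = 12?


By Dirichlet's unit theorem:
rank = r1 + r2 - 1
= 0 + 12 - 1
= 11

11


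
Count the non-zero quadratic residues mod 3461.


For prime p, the number of non-zero quadratic residues is (p-1)/2.
= (3461-1)/2
= 1730

1730


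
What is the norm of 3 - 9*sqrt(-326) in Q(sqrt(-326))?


N(a + b*sqrt(d)) = a^2 - d*b^2
= (3)^2 - (-326)*(-9)^2
= 9 + 26406
= 26415

26415


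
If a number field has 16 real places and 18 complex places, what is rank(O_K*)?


By Dirichlet's unit theorem:
rank = r1 + r2 - 1
= 16 + 18 - 1
= 33

33


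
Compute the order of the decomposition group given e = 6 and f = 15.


|D_P| = e * f
= 6 * 15
= 90

90


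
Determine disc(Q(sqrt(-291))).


For K = Q(sqrt(d)) with d squarefree: disc(K) = d if d = 1 mod 4, and disc(K) = 4d if d = 2 or 3 mod 4.
Here d = -291, and d mod 4 = 1.
d = 1 mod 4 (O_K = Z[(1+sqrt(d))/2]), so disc(K) = d = -291

-291


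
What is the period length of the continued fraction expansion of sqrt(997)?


Run the CF algorithm for sqrt(997).
a_0 = floor(sqrt(997)) = 31; set m_0=0, q_0=1.
Recurrence: m' = q*a - m,  q' = (d - m'^2)/q,  a' = floor((a_0 + m')/q').
  step 1: m=31, q=36, a=1
  step 2: m=5, q=27, a=1
  step 3: m=22, q=19, a=2
  step 4: m=16, q=39, a=1
  step 5: m=23, q=12, a=4
  step 6: m=25, q=31, a=1
  step 7: m=6, q=31, a=1
  step 8: m=25, q=12, a=4
  step 9: m=23, q=39, a=1
  step 10: m=16, q=19, a=2
  step 11: m=22, q=27, a=1
  step 12: m=5, q=36, a=1
  step 13: m=31, q=1, a=62
a_13 = 2*a_0 = 62, so the period closes here.
sqrt(997) = [31; 1, 1, 2, 1, 4, 1, 1, 4, 1, 2, 1, 1, 62]
Period length = 13

13


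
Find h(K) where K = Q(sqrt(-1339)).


K = Q(sqrt(-1339)). d mod 4 = 1, so D = disc(K) = d = -1339
h(K) equals the number of primitive reduced positive-definite forms (a, b, c) = a*x^2 + b*x*y + c*y^2 with b^2 - 4ac = D,
where reduced means |b| <= a <= c, with b >= 0 whenever |b| = a or a = c, and primitive means gcd(a, b, c) = 1.
Reduced forces 3a^2 <= |D| = 1339, so 1 <= a <= 21; b must have the parity of D, and c = (b^2 - D)/(4a) must be an integer >= a.
Enumerate a = 1..21, b in [-a, a]:
  a=1: (1, 1, 335)  [1]
  a=2..4: none
  a=5: (5, -1, 67), (5, 1, 67)  [2]
  a=6..10: none
  a=11: (11, -5, 31), (11, 5, 31)  [2]
  a=12: none
  a=13: (13, 13, 29)  [1]
  a=14..16: none
  a=17: (17, -15, 23), (17, 15, 23)  [2]
  a=18..21: none
Total reduced forms: 1 + 2 + 2 + 1 + 2 = 8
h = 8

8


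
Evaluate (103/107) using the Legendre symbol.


p = 107 is prime, so compute (103/107) with the reciprocity algorithm (Jacobi-symbol steps: pull out 2s via (2/n), flip via reciprocity, reduce):
  reciprocity: (103/107) -> -(107/103)
  reduce: (4/103)
  pull out 2: (2/103) = +1  (since 103 mod 8 = 7)
  pull out 2: (2/103) = +1  (since 103 mod 8 = 7)
  (1/103) = 1
Product of signs = -1
(103/107) = -1

-1


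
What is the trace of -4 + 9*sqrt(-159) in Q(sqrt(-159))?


Tr(a + b*sqrt(d)) = (a + b*sqrt(d)) + (a - b*sqrt(d)) = 2a
= 2 * (-4)
= -8

-8


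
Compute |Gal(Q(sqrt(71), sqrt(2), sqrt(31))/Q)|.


The 3 square roots of distinct primes are multiplicatively independent over Q,
so [K:Q] = 2^3 and Gal(K/Q) is isomorphic to (Z/2Z)^3.
|Gal| = 2^3 = 8

8


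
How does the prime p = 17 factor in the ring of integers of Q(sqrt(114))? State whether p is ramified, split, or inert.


K = Q(sqrt(114)). Since d mod 4 = 2, disc(K) = 456.
Check p | disc: 456 mod 17 = 14.
p does not divide disc. Compute Legendre symbol (d/p):
12^((17-1)/2) mod 17 = -1
(d/p) = -1, so p is inert: (p) stays prime with e=1, f=2, g=1.
Therefore p is inert.

inert


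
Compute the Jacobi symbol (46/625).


Compute (46/625) via quadratic reciprocity:
  pull out 2: (2/625) = +1  (since 625 mod 8 = 1)
  reciprocity: (23/625) -> +(625/23)
  reduce: (4/23)
  pull out 2: (2/23) = +1  (since 23 mod 8 = 7)
  pull out 2: (2/23) = +1  (since 23 mod 8 = 7)
  (1/23) = 1
Product of signs = 1

1


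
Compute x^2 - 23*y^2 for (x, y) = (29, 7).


x^2 - d*y^2
= 29^2 - 23*7^2
= 841 - 1127
= -286

-286


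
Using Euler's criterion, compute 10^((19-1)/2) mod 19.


p = 19 is prime and the exponent is (p-1)/2 = 9, so by Euler's criterion 10^9 = (10/19) = +1 or -1 mod 19.
Compute by square-and-multiply:
  9 = 8 + 1 (binary 1001)
  Repeated squaring mod 19: 10^1 = 10, 10^2 = 5, 10^4 = 6, 10^8 = 17
  10^9 = 10^8 * 10^1 = 17 * 10 mod 19
    17 * 10 = 170 = 18 mod 19
  10^9 = 18 mod 19
Result 18 = p - 1 = -1 mod 19: 10 is a quadratic non-residue mod 19. As a residue in [0, p-1] the value is 18.
10^9 mod 19 = 18

18


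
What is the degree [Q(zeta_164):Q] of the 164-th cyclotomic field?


The degree equals Euler's totient phi(164).
164 = 2^2 * 41
phi(164) = 80

80


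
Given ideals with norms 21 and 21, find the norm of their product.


N(IJ) = N(I) * N(J)
= 21 * 21
= 441

441


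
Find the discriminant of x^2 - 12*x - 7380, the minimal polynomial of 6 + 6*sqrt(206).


The element 6 + 6*sqrt(206) has minimal polynomial:
x^2 - 12*x - 7380
Discriminant = (-12)^2 - 4*(-7380)
= 144 + 29520
= 29664

29664


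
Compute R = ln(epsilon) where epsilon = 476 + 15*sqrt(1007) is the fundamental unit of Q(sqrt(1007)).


epsilon = 476 + 15*sqrt(1007)
= 951.9989
R = ln(951.9989)
= 6.8586

6.8586


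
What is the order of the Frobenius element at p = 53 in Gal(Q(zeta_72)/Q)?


The Frobenius at p in Gal(Q(zeta_n)/Q) = (Z/nZ)* is the class of p, so its order is ord_72(53), the smallest k >= 1 with 53^k = 1 mod 72.
n = 72 = 2^3 * 3^2, phi(72) = 24; the order divides phi(n).
Divisors of 24: 1, 2, 3, 4, 6, 8, 12, 24
Repeated squaring mod 72: 53^1 = 53, 53^2 = 1, 53^4 = 1, 53^8 = 1, 53^16 = 1
Test divisors in increasing order:
  k=1: 53^1 = 53 mod 72
  k=2: 53^2 = 1 mod 72  <- first divisor giving 1
Order = 2

2


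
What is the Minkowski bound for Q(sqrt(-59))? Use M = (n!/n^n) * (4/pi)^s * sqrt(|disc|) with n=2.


d = -59, d mod 4 = 1, so disc(K) = d = -59; |disc(K)| = 59
Imaginary quadratic field, so n = 2, s = r2 = 1, r1 = 0
M = (n!/n^n) * (4/pi)^s * sqrt(|disc(K)|) = (2!/2^2) * (4/pi)^1 * sqrt(59)
= 0.5 * 1.273240 * 7.681146
= 4.8900

4.8900


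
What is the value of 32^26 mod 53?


p = 53 is prime and the exponent is (p-1)/2 = 26, so by Euler's criterion 32^26 = (32/53) = +1 or -1 mod 53.
Compute by square-and-multiply:
  26 = 16 + 8 + 2 (binary 11010)
  Repeated squaring mod 53: 32^1 = 32, 32^2 = 17, 32^4 = 24, 32^8 = 46, 32^16 = 49
  32^26 = 32^16 * 32^8 * 32^2 = 49 * 46 * 17 mod 53
    49 * 46 = 2254 = 28 mod 53
    28 * 17 = 476 = 52 mod 53
  32^26 = 52 mod 53
Result 52 = p - 1 = -1 mod 53: 32 is a quadratic non-residue mod 53. As a residue in [0, p-1] the value is 52.
32^26 mod 53 = 52

52


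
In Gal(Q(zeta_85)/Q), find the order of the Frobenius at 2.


The Frobenius at p in Gal(Q(zeta_n)/Q) = (Z/nZ)* is the class of p, so its order is ord_85(2), the smallest k >= 1 with 2^k = 1 mod 85.
n = 85 = 5 * 17, phi(85) = 64; the order divides phi(n).
Divisors of 64: 1, 2, 4, 8, 16, 32, 64
Repeated squaring mod 85: 2^1 = 2, 2^2 = 4, 2^4 = 16, 2^8 = 1, 2^16 = 1, 2^32 = 1, 2^64 = 1
Test divisors in increasing order:
  k=1: 2^1 = 2 mod 85
  k=2: 2^2 = 4 mod 85
  k=4: 2^4 = 16 mod 85
  k=8: 2^8 = 1 mod 85  <- first divisor giving 1
Order = 8

8


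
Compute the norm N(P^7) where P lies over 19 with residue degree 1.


N(P^a) = p^(a*f)
= 19^(7*1)
= 19^7
= 893871739

893871739


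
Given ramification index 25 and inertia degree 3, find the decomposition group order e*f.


|D_P| = e * f
= 25 * 3
= 75

75


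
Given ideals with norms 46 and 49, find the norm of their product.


N(IJ) = N(I) * N(J)
= 46 * 49
= 2254

2254


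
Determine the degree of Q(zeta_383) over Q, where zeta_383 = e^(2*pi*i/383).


The degree equals Euler's totient phi(383).
383 = 383
phi(383) = 382

382


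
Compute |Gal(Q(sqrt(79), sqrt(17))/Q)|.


The 2 square roots of distinct primes are multiplicatively independent over Q,
so [K:Q] = 2^2 and Gal(K/Q) is isomorphic to (Z/2Z)^2.
|Gal| = 2^2 = 4

4


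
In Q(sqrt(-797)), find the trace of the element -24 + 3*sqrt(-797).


Tr(a + b*sqrt(d)) = (a + b*sqrt(d)) + (a - b*sqrt(d)) = 2a
= 2 * (-24)
= -48

-48


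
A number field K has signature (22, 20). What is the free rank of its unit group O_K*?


By Dirichlet's unit theorem:
rank = r1 + r2 - 1
= 22 + 20 - 1
= 41

41


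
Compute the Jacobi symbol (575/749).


Compute (575/749) via quadratic reciprocity:
  reciprocity: (575/749) -> +(749/575)
  reduce: (174/575)
  pull out 2: (2/575) = +1  (since 575 mod 8 = 7)
  reciprocity: (87/575) -> -(575/87)
  reduce: (53/87)
  reciprocity: (53/87) -> +(87/53)
  reduce: (34/53)
  pull out 2: (2/53) = -1  (since 53 mod 8 = 5)
  reciprocity: (17/53) -> +(53/17)
  reduce: (2/17)
  pull out 2: (2/17) = +1  (since 17 mod 8 = 1)
  (1/17) = 1
Product of signs = 1

1


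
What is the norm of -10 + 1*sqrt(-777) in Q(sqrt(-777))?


N(a + b*sqrt(d)) = a^2 - d*b^2
= (-10)^2 - (-777)*(1)^2
= 100 + 777
= 877

877


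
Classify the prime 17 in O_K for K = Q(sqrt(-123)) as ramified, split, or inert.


K = Q(sqrt(-123)). Since d mod 4 = 1, disc(K) = -123.
Check p | disc: -123 mod 17 = 13.
p does not divide disc. Compute Legendre symbol (d/p):
13^((17-1)/2) mod 17 = 1
(d/p) = 1, so p splits: (p) = P*P' with e=1, f=1, g=2.
Therefore p is split.

split


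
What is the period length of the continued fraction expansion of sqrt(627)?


Run the CF algorithm for sqrt(627).
a_0 = floor(sqrt(627)) = 25; set m_0=0, q_0=1.
Recurrence: m' = q*a - m,  q' = (d - m'^2)/q,  a' = floor((a_0 + m')/q').
  step 1: m=25, q=2, a=25
  step 2: m=25, q=1, a=50
a_2 = 2*a_0 = 50, so the period closes here.
sqrt(627) = [25; 25, 50]
Period length = 2

2


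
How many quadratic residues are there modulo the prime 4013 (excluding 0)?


For prime p, the number of non-zero quadratic residues is (p-1)/2.
= (4013-1)/2
= 2006

2006


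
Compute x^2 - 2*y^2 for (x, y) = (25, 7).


x^2 - d*y^2
= 25^2 - 2*7^2
= 625 - 98
= 527

527


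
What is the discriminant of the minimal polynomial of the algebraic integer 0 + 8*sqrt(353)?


The element 0 + 8*sqrt(353) has minimal polynomial:
x^2 + 0*x - 22592
Discriminant = (0)^2 - 4*(-22592)
= 0 + 90368
= 90368

90368


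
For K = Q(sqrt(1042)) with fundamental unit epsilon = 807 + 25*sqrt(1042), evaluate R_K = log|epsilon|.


epsilon = 807 + 25*sqrt(1042)
= 1614.0006
R = ln(1614.0006)
= 7.3865

7.3865


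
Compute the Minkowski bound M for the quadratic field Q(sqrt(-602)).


d = -602, d mod 4 = 2, so disc(K) = 4d = -2408; |disc(K)| = 2408
Imaginary quadratic field, so n = 2, s = r2 = 1, r1 = 0
M = (n!/n^n) * (4/pi)^s * sqrt(|disc(K)|) = (2!/2^2) * (4/pi)^1 * sqrt(2408)
= 0.5 * 1.273240 * 49.071377
= 31.2398

31.2398


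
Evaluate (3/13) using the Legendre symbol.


p = 13 is prime, so compute (3/13) with the reciprocity algorithm (Jacobi-symbol steps: pull out 2s via (2/n), flip via reciprocity, reduce):
  reciprocity: (3/13) -> +(13/3)
  reduce: (1/3)
  (1/3) = 1
Product of signs = 1
(3/13) = 1

1


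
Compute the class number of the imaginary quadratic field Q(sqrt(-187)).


K = Q(sqrt(-187)). d mod 4 = 1, so D = disc(K) = d = -187
h(K) equals the number of primitive reduced positive-definite forms (a, b, c) = a*x^2 + b*x*y + c*y^2 with b^2 - 4ac = D,
where reduced means |b| <= a <= c, with b >= 0 whenever |b| = a or a = c, and primitive means gcd(a, b, c) = 1.
Reduced forces 3a^2 <= |D| = 187, so 1 <= a <= 7; b must have the parity of D, and c = (b^2 - D)/(4a) must be an integer >= a.
Enumerate a = 1..7, b in [-a, a]:
  a=1: (1, 1, 47)  [1]
  a=2..6: none
  a=7: (7, 3, 7)  [1]
Total reduced forms: 1 + 1 = 2
h = 2

2


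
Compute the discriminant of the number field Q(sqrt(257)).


For K = Q(sqrt(d)) with d squarefree: disc(K) = d if d = 1 mod 4, and disc(K) = 4d if d = 2 or 3 mod 4.
Here d = 257, and d mod 4 = 1.
d = 1 mod 4 (O_K = Z[(1+sqrt(d))/2]), so disc(K) = d = 257

257


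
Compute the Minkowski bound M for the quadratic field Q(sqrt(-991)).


d = -991, d mod 4 = 1, so disc(K) = d = -991; |disc(K)| = 991
Imaginary quadratic field, so n = 2, s = r2 = 1, r1 = 0
M = (n!/n^n) * (4/pi)^s * sqrt(|disc(K)|) = (2!/2^2) * (4/pi)^1 * sqrt(991)
= 0.5 * 1.273240 * 31.480152
= 20.0409

20.0409


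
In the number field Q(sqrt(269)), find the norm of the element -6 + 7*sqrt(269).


N(a + b*sqrt(d)) = a^2 - d*b^2
= (-6)^2 - (269)*(7)^2
= 36 - 13181
= -13145

-13145


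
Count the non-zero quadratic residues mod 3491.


For prime p, the number of non-zero quadratic residues is (p-1)/2.
= (3491-1)/2
= 1745

1745


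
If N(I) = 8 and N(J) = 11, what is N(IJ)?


N(IJ) = N(I) * N(J)
= 8 * 11
= 88

88


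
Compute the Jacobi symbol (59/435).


Compute (59/435) via quadratic reciprocity:
  reciprocity: (59/435) -> -(435/59)
  reduce: (22/59)
  pull out 2: (2/59) = -1  (since 59 mod 8 = 3)
  reciprocity: (11/59) -> -(59/11)
  reduce: (4/11)
  pull out 2: (2/11) = -1  (since 11 mod 8 = 3)
  pull out 2: (2/11) = -1  (since 11 mod 8 = 3)
  (1/11) = 1
Product of signs = -1

-1


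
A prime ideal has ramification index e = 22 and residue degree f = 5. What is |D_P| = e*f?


|D_P| = e * f
= 22 * 5
= 110

110


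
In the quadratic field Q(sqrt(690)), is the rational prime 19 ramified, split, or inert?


K = Q(sqrt(690)). Since d mod 4 = 2, disc(K) = 2760.
Check p | disc: 2760 mod 19 = 5.
p does not divide disc. Compute Legendre symbol (d/p):
6^((19-1)/2) mod 19 = 1
(d/p) = 1, so p splits: (p) = P*P' with e=1, f=1, g=2.
Therefore p is split.

split


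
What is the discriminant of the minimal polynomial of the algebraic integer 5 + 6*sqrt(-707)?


The element 5 + 6*sqrt(-707) has minimal polynomial:
x^2 - 10*x + 25477
Discriminant = (-10)^2 - 4*(25477)
= 100 - 101908
= -101808

-101808


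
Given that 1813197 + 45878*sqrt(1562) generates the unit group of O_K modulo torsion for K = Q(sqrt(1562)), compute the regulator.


epsilon = 1813197 + 45878*sqrt(1562)
= 3.6264e+06
R = ln(3.6264e+06)
= 15.1037

15.1037


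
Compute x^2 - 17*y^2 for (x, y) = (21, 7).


x^2 - d*y^2
= 21^2 - 17*7^2
= 441 - 833
= -392

-392


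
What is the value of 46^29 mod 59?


p = 59 is prime and the exponent is (p-1)/2 = 29, so by Euler's criterion 46^29 = (46/59) = +1 or -1 mod 59.
Compute by square-and-multiply:
  29 = 16 + 8 + 4 + 1 (binary 11101)
  Repeated squaring mod 59: 46^1 = 46, 46^2 = 51, 46^4 = 5, 46^8 = 25, 46^16 = 35
  46^29 = 46^16 * 46^8 * 46^4 * 46^1 = 35 * 25 * 5 * 46 mod 59
    35 * 25 = 875 = 49 mod 59
    49 * 5 = 245 = 9 mod 59
    9 * 46 = 414 = 1 mod 59
  46^29 = 1 mod 59
Result 1: 46 is a quadratic residue mod 59.
46^29 mod 59 = 1

1


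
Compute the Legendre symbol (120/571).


p = 571 is prime, so compute (120/571) with the reciprocity algorithm (Jacobi-symbol steps: pull out 2s via (2/n), flip via reciprocity, reduce):
  pull out 2: (2/571) = -1  (since 571 mod 8 = 3)
  pull out 2: (2/571) = -1  (since 571 mod 8 = 3)
  pull out 2: (2/571) = -1  (since 571 mod 8 = 3)
  reciprocity: (15/571) -> -(571/15)
  reduce: (1/15)
  (1/15) = 1
Product of signs = 1
(120/571) = 1

1


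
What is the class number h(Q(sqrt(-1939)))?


K = Q(sqrt(-1939)). d mod 4 = 1, so D = disc(K) = d = -1939
h(K) equals the number of primitive reduced positive-definite forms (a, b, c) = a*x^2 + b*x*y + c*y^2 with b^2 - 4ac = D,
where reduced means |b| <= a <= c, with b >= 0 whenever |b| = a or a = c, and primitive means gcd(a, b, c) = 1.
Reduced forces 3a^2 <= |D| = 1939, so 1 <= a <= 25; b must have the parity of D, and c = (b^2 - D)/(4a) must be an integer >= a.
Enumerate a = 1..25, b in [-a, a]:
  a=1: (1, 1, 485)  [1]
  a=2..4: none
  a=5: (5, -1, 97), (5, 1, 97)  [2]
  a=6: none
  a=7: (7, 7, 71)  [1]
  a=8..16: none
  a=17: (17, -13, 31), (17, 13, 31)  [2]
  a=18..22: none
  a=23: (23, -19, 25), (23, 19, 25)  [2]
  a=24..25: none
Total reduced forms: 1 + 2 + 1 + 2 + 2 = 8
h = 8

8


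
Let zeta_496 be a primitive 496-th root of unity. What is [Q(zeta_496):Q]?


The degree equals Euler's totient phi(496).
496 = 2^4 * 31
phi(496) = 240

240


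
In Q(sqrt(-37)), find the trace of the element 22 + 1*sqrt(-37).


Tr(a + b*sqrt(d)) = (a + b*sqrt(d)) + (a - b*sqrt(d)) = 2a
= 2 * (22)
= 44

44


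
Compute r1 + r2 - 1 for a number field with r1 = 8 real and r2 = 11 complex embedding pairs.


By Dirichlet's unit theorem:
rank = r1 + r2 - 1
= 8 + 11 - 1
= 18

18


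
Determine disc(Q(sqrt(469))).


For K = Q(sqrt(d)) with d squarefree: disc(K) = d if d = 1 mod 4, and disc(K) = 4d if d = 2 or 3 mod 4.
Here d = 469, and d mod 4 = 1.
d = 1 mod 4 (O_K = Z[(1+sqrt(d))/2]), so disc(K) = d = 469

469


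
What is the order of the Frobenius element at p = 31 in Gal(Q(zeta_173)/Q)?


The Frobenius at p in Gal(Q(zeta_n)/Q) = (Z/nZ)* is the class of p, so its order is ord_173(31), the smallest k >= 1 with 31^k = 1 mod 173.
n = 173 = 173, phi(173) = 172; the order divides phi(n).
Divisors of 172: 1, 2, 4, 43, 86, 172
Repeated squaring mod 173: 31^1 = 31, 31^2 = 96, 31^4 = 47, 31^8 = 133, 31^16 = 43, 31^32 = 119, 31^64 = 148, 31^128 = 106
Test divisors in increasing order:
  k=1: 31^1 = 31 mod 173
  k=2: 31^2 = 96 mod 173
  k=4: 31^4 = 47 mod 173
  k=43: 31^43 = 119 * 133 * 96 * 31 = 172 mod 173
  k=86: 31^86 = 148 * 43 * 47 * 96 = 1 mod 173  <- first divisor giving 1
Order = 86

86


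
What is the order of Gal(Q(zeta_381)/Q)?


|Gal(Q(zeta_381)/Q)| = phi(381)
= 252

252


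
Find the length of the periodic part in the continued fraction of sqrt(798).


Run the CF algorithm for sqrt(798).
a_0 = floor(sqrt(798)) = 28; set m_0=0, q_0=1.
Recurrence: m' = q*a - m,  q' = (d - m'^2)/q,  a' = floor((a_0 + m')/q').
  step 1: m=28, q=14, a=4
  step 2: m=28, q=1, a=56
a_2 = 2*a_0 = 56, so the period closes here.
sqrt(798) = [28; 4, 56]
Period length = 2

2


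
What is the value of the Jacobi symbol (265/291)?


Compute (265/291) via quadratic reciprocity:
  reciprocity: (265/291) -> +(291/265)
  reduce: (26/265)
  pull out 2: (2/265) = +1  (since 265 mod 8 = 1)
  reciprocity: (13/265) -> +(265/13)
  reduce: (5/13)
  reciprocity: (5/13) -> +(13/5)
  reduce: (3/5)
  reciprocity: (3/5) -> +(5/3)
  reduce: (2/3)
  pull out 2: (2/3) = -1  (since 3 mod 8 = 3)
  (1/3) = 1
Product of signs = -1

-1


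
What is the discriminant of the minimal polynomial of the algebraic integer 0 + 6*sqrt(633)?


The element 0 + 6*sqrt(633) has minimal polynomial:
x^2 + 0*x - 22788
Discriminant = (0)^2 - 4*(-22788)
= 0 + 91152
= 91152

91152


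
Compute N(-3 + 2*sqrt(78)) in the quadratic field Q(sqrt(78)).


N(a + b*sqrt(d)) = a^2 - d*b^2
= (-3)^2 - (78)*(2)^2
= 9 - 312
= -303

-303


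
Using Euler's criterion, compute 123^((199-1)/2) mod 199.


p = 199 is prime and the exponent is (p-1)/2 = 99, so by Euler's criterion 123^99 = (123/199) = +1 or -1 mod 199.
Compute by square-and-multiply:
  99 = 64 + 32 + 2 + 1 (binary 1100011)
  Repeated squaring mod 199: 123^1 = 123, 123^2 = 5, 123^4 = 25, 123^8 = 28, 123^16 = 187, 123^32 = 144, 123^64 = 40
  123^99 = 123^64 * 123^32 * 123^2 * 123^1 = 40 * 144 * 5 * 123 mod 199
    40 * 144 = 5760 = 188 mod 199
    188 * 5 = 940 = 144 mod 199
    144 * 123 = 17712 = 1 mod 199
  123^99 = 1 mod 199
Result 1: 123 is a quadratic residue mod 199.
123^99 mod 199 = 1

1


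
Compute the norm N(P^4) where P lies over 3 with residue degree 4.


N(P^a) = p^(a*f)
= 3^(4*4)
= 3^16
= 43046721

43046721


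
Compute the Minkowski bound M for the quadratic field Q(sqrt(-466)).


d = -466, d mod 4 = 2, so disc(K) = 4d = -1864; |disc(K)| = 1864
Imaginary quadratic field, so n = 2, s = r2 = 1, r1 = 0
M = (n!/n^n) * (4/pi)^s * sqrt(|disc(K)|) = (2!/2^2) * (4/pi)^1 * sqrt(1864)
= 0.5 * 1.273240 * 43.174066
= 27.4855

27.4855


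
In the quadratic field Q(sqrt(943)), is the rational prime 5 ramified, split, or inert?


K = Q(sqrt(943)). Since d mod 4 = 3, disc(K) = 3772.
Check p | disc: 3772 mod 5 = 2.
p does not divide disc. Compute Legendre symbol (d/p):
3^((5-1)/2) mod 5 = -1
(d/p) = -1, so p is inert: (p) stays prime with e=1, f=2, g=1.
Therefore p is inert.

inert


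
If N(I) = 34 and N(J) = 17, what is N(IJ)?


N(IJ) = N(I) * N(J)
= 34 * 17
= 578

578


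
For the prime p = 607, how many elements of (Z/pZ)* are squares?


For prime p, the number of non-zero quadratic residues is (p-1)/2.
= (607-1)/2
= 303

303


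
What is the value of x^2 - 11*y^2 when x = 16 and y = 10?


x^2 - d*y^2
= 16^2 - 11*10^2
= 256 - 1100
= -844

-844


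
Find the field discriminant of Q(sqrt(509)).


For K = Q(sqrt(d)) with d squarefree: disc(K) = d if d = 1 mod 4, and disc(K) = 4d if d = 2 or 3 mod 4.
Here d = 509, and d mod 4 = 1.
d = 1 mod 4 (O_K = Z[(1+sqrt(d))/2]), so disc(K) = d = 509

509


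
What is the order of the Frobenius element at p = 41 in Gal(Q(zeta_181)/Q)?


The Frobenius at p in Gal(Q(zeta_n)/Q) = (Z/nZ)* is the class of p, so its order is ord_181(41), the smallest k >= 1 with 41^k = 1 mod 181.
n = 181 = 181, phi(181) = 180; the order divides phi(n).
Divisors of 180: 1, 2, 3, 4, 5, 6, 9, 10, 12, 15, 18, 20, 30, 36, 45, 60, 90, 180
Repeated squaring mod 181: 41^1 = 41, 41^2 = 52, 41^4 = 170, 41^8 = 121, 41^16 = 161, 41^32 = 38, 41^64 = 177, 41^128 = 16
Test divisors in increasing order:
  k=1: 41^1 = 41 mod 181
  k=2: 41^2 = 52 mod 181
  k=3: 41^3 = 52 * 41 = 141 mod 181
  k=4: 41^4 = 170 mod 181
  k=5: 41^5 = 170 * 41 = 92 mod 181
  k=6: 41^6 = 170 * 52 = 152 mod 181
  k=9: 41^9 = 121 * 41 = 74 mod 181
  k=10: 41^10 = 121 * 52 = 138 mod 181
  k=12: 41^12 = 121 * 170 = 117 mod 181
  k=15: 41^15 = 121 * 170 * 52 * 41 = 26 mod 181
  k=18: 41^18 = 161 * 52 = 46 mod 181
  k=20: 41^20 = 161 * 170 = 39 mod 181
  k=30: 41^30 = 161 * 121 * 170 * 52 = 133 mod 181
  k=36: 41^36 = 38 * 170 = 125 mod 181
  k=45: 41^45 = 38 * 121 * 170 * 41 = 19 mod 181
  k=60: 41^60 = 38 * 161 * 121 * 170 = 132 mod 181
  k=90: 41^90 = 177 * 161 * 121 * 52 = 180 mod 181
  k=180: 41^180 = 16 * 38 * 161 * 170 = 1 mod 181  <- first divisor giving 1
Order = 180

180


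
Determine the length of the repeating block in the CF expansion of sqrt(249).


Run the CF algorithm for sqrt(249).
a_0 = floor(sqrt(249)) = 15; set m_0=0, q_0=1.
Recurrence: m' = q*a - m,  q' = (d - m'^2)/q,  a' = floor((a_0 + m')/q').
  step 1: m=15, q=24, a=1
  step 2: m=9, q=7, a=3
  step 3: m=12, q=15, a=1
  step 4: m=3, q=16, a=1
  step 5: m=13, q=5, a=5
  step 6: m=12, q=21, a=1
  step 7: m=9, q=8, a=3
  step 8: m=15, q=3, a=10
  step 9: m=15, q=8, a=3
  step 10: m=9, q=21, a=1
  step 11: m=12, q=5, a=5
  step 12: m=13, q=16, a=1
  step 13: m=3, q=15, a=1
  step 14: m=12, q=7, a=3
  step 15: m=9, q=24, a=1
  step 16: m=15, q=1, a=30
a_16 = 2*a_0 = 30, so the period closes here.
sqrt(249) = [15; 1, 3, 1, 1, 5, 1, 3, 10, 3, 1, 5, 1, 1, 3, 1, 30]
Period length = 16

16


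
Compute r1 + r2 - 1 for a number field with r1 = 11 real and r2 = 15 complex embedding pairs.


By Dirichlet's unit theorem:
rank = r1 + r2 - 1
= 11 + 15 - 1
= 25

25


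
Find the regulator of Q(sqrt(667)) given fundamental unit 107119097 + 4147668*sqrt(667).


epsilon = 107119097 + 4147668*sqrt(667)
= 2.1424e+08
R = ln(2.1424e+08)
= 19.1826

19.1826


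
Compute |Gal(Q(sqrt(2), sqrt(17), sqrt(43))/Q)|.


The 3 square roots of distinct primes are multiplicatively independent over Q,
so [K:Q] = 2^3 and Gal(K/Q) is isomorphic to (Z/2Z)^3.
|Gal| = 2^3 = 8

8


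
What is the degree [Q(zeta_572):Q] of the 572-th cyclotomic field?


The degree equals Euler's totient phi(572).
572 = 2^2 * 11 * 13
phi(572) = 240

240


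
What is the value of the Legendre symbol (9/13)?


p = 13 is prime, so compute (9/13) with the reciprocity algorithm (Jacobi-symbol steps: pull out 2s via (2/n), flip via reciprocity, reduce):
  reciprocity: (9/13) -> +(13/9)
  reduce: (4/9)
  pull out 2: (2/9) = +1  (since 9 mod 8 = 1)
  pull out 2: (2/9) = +1  (since 9 mod 8 = 1)
  (1/9) = 1
Product of signs = 1
(9/13) = 1

1


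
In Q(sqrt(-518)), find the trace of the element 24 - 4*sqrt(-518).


Tr(a + b*sqrt(d)) = (a + b*sqrt(d)) + (a - b*sqrt(d)) = 2a
= 2 * (24)
= 48

48


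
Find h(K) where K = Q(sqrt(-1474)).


K = Q(sqrt(-1474)). d mod 4 = 2, so D = disc(K) = 4d = -5896
h(K) equals the number of primitive reduced positive-definite forms (a, b, c) = a*x^2 + b*x*y + c*y^2 with b^2 - 4ac = D,
where reduced means |b| <= a <= c, with b >= 0 whenever |b| = a or a = c, and primitive means gcd(a, b, c) = 1.
Reduced forces 3a^2 <= |D| = 5896, so 1 <= a <= 44; b must have the parity of D, and c = (b^2 - D)/(4a) must be an integer >= a.
Enumerate a = 1..44, b in [-a, a]:
  a=1: (1, 0, 1474)  [1]
  a=2: (2, 0, 737)  [1]
  a=3..4: none
  a=5: (5, -2, 295), (5, 2, 295)  [2]
  a=6..9: none
  a=10: (10, -8, 149), (10, 8, 149)  [2]
  a=11: (11, 0, 134)  [1]
  a=12..21: none
  a=22: (22, 0, 67)  [1]
  a=23..24: none
  a=25: (25, -2, 59), (25, 2, 59)  [2]
  a=26..28: none
  a=29: (29, -22, 55), (29, 22, 55)  [2]
  a=30: none
  a=31: (31, -26, 53), (31, 26, 53)  [2]
  a=32..40: none
  a=41: (41, -34, 43), (41, 34, 43)  [2]
  a=42..44: none
Total reduced forms: 1 + 1 + 2 + 2 + 1 + 1 + 2 + 2 + 2 + 2 = 16
h = 16

16


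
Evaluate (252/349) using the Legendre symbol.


p = 349 is prime, so compute (252/349) with the reciprocity algorithm (Jacobi-symbol steps: pull out 2s via (2/n), flip via reciprocity, reduce):
  pull out 2: (2/349) = -1  (since 349 mod 8 = 5)
  pull out 2: (2/349) = -1  (since 349 mod 8 = 5)
  reciprocity: (63/349) -> +(349/63)
  reduce: (34/63)
  pull out 2: (2/63) = +1  (since 63 mod 8 = 7)
  reciprocity: (17/63) -> +(63/17)
  reduce: (12/17)
  pull out 2: (2/17) = +1  (since 17 mod 8 = 1)
  pull out 2: (2/17) = +1  (since 17 mod 8 = 1)
  reciprocity: (3/17) -> +(17/3)
  reduce: (2/3)
  pull out 2: (2/3) = -1  (since 3 mod 8 = 3)
  (1/3) = 1
Product of signs = -1
(252/349) = -1

-1


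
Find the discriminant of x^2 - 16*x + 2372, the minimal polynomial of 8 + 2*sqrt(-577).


The element 8 + 2*sqrt(-577) has minimal polynomial:
x^2 - 16*x + 2372
Discriminant = (-16)^2 - 4*(2372)
= 256 - 9488
= -9232

-9232


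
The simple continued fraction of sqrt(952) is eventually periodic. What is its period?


Run the CF algorithm for sqrt(952).
a_0 = floor(sqrt(952)) = 30; set m_0=0, q_0=1.
Recurrence: m' = q*a - m,  q' = (d - m'^2)/q,  a' = floor((a_0 + m')/q').
  step 1: m=30, q=52, a=1
  step 2: m=22, q=9, a=5
  step 3: m=23, q=47, a=1
  step 4: m=24, q=8, a=6
  step 5: m=24, q=47, a=1
  step 6: m=23, q=9, a=5
  step 7: m=22, q=52, a=1
  step 8: m=30, q=1, a=60
a_8 = 2*a_0 = 60, so the period closes here.
sqrt(952) = [30; 1, 5, 1, 6, 1, 5, 1, 60]
Period length = 8

8


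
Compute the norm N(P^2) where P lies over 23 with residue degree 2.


N(P^a) = p^(a*f)
= 23^(2*2)
= 23^4
= 279841

279841


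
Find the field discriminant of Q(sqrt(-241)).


For K = Q(sqrt(d)) with d squarefree: disc(K) = d if d = 1 mod 4, and disc(K) = 4d if d = 2 or 3 mod 4.
Here d = -241, and d mod 4 = 3.
d = 3 mod 4, not 1 (O_K = Z[sqrt(d)]), so disc(K) = 4d = 4 * (-241) = -964

-964


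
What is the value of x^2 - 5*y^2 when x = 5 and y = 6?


x^2 - d*y^2
= 5^2 - 5*6^2
= 25 - 180
= -155

-155


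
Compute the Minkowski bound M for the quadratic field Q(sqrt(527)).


d = 527, d mod 4 = 3, so disc(K) = 4d = 2108; |disc(K)| = 2108
Real quadratic field, so n = 2, s = r2 = 0, r1 = 2
M = (n!/n^n) * (4/pi)^s * sqrt(|disc(K)|) = (2!/2^2) * (4/pi)^0 * sqrt(2108)
= 0.5 * 1.000000 * 45.912961
= 22.9565

22.9565


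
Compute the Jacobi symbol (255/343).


Compute (255/343) via quadratic reciprocity:
  reciprocity: (255/343) -> -(343/255)
  reduce: (88/255)
  pull out 2: (2/255) = +1  (since 255 mod 8 = 7)
  pull out 2: (2/255) = +1  (since 255 mod 8 = 7)
  pull out 2: (2/255) = +1  (since 255 mod 8 = 7)
  reciprocity: (11/255) -> -(255/11)
  reduce: (2/11)
  pull out 2: (2/11) = -1  (since 11 mod 8 = 3)
  (1/11) = 1
Product of signs = -1

-1


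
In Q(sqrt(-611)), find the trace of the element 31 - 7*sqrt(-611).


Tr(a + b*sqrt(d)) = (a + b*sqrt(d)) + (a - b*sqrt(d)) = 2a
= 2 * (31)
= 62

62


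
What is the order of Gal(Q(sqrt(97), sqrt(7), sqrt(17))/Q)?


The 3 square roots of distinct primes are multiplicatively independent over Q,
so [K:Q] = 2^3 and Gal(K/Q) is isomorphic to (Z/2Z)^3.
|Gal| = 2^3 = 8

8


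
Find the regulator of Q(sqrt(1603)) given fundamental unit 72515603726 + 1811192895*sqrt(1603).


epsilon = 72515603726 + 1811192895*sqrt(1603)
= 1.4503e+11
R = ln(1.4503e+11)
= 25.7002

25.7002


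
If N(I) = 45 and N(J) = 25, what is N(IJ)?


N(IJ) = N(I) * N(J)
= 45 * 25
= 1125

1125


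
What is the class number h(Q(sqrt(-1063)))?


K = Q(sqrt(-1063)). d mod 4 = 1, so D = disc(K) = d = -1063
h(K) equals the number of primitive reduced positive-definite forms (a, b, c) = a*x^2 + b*x*y + c*y^2 with b^2 - 4ac = D,
where reduced means |b| <= a <= c, with b >= 0 whenever |b| = a or a = c, and primitive means gcd(a, b, c) = 1.
Reduced forces 3a^2 <= |D| = 1063, so 1 <= a <= 18; b must have the parity of D, and c = (b^2 - D)/(4a) must be an integer >= a.
Enumerate a = 1..18, b in [-a, a]:
  a=1: (1, 1, 266)  [1]
  a=2: (2, -1, 133), (2, 1, 133)  [2]
  a=3: none
  a=4: (4, -3, 67), (4, 3, 67)  [2]
  a=5..6: none
  a=7: (7, -1, 38), (7, 1, 38)  [2]
  a=8: (8, -5, 34), (8, 5, 34)  [2]
  a=9..10: none
  a=11: (11, -9, 26), (11, 9, 26)  [2]
  a=12: none
  a=13: (13, -9, 22), (13, 9, 22)  [2]
  a=14: (14, -13, 22), (14, -1, 19), (14, 1, 19), (14, 13, 22)  [4]
  a=15: none
  a=16: (16, -5, 17), (16, 5, 17)  [2]
  a=17..18: none
Total reduced forms: 1 + 2 + 2 + 2 + 2 + 2 + 2 + 4 + 2 = 19
h = 19

19


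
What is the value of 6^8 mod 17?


p = 17 is prime and the exponent is (p-1)/2 = 8, so by Euler's criterion 6^8 = (6/17) = +1 or -1 mod 17.
Compute by square-and-multiply:
  8 = 8 (binary 1000)
  Repeated squaring mod 17: 6^1 = 6, 6^2 = 2, 6^4 = 4, 6^8 = 16
  6^8 = 16 mod 17
Result 16 = p - 1 = -1 mod 17: 6 is a quadratic non-residue mod 17. As a residue in [0, p-1] the value is 16.
6^8 mod 17 = 16

16


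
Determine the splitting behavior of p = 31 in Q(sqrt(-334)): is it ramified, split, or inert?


K = Q(sqrt(-334)). Since d mod 4 = 2, disc(K) = -1336.
Check p | disc: -1336 mod 31 = 28.
p does not divide disc. Compute Legendre symbol (d/p):
7^((31-1)/2) mod 31 = 1
(d/p) = 1, so p splits: (p) = P*P' with e=1, f=1, g=2.
Therefore p is split.

split


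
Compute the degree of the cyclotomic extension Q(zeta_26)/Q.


The degree equals Euler's totient phi(26).
26 = 2 * 13
phi(26) = 12

12


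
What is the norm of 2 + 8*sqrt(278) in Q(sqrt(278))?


N(a + b*sqrt(d)) = a^2 - d*b^2
= (2)^2 - (278)*(8)^2
= 4 - 17792
= -17788

-17788


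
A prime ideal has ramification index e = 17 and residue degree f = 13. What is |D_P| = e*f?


|D_P| = e * f
= 17 * 13
= 221

221


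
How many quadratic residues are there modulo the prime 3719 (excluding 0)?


For prime p, the number of non-zero quadratic residues is (p-1)/2.
= (3719-1)/2
= 1859

1859


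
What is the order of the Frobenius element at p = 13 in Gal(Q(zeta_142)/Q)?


The Frobenius at p in Gal(Q(zeta_n)/Q) = (Z/nZ)* is the class of p, so its order is ord_142(13), the smallest k >= 1 with 13^k = 1 mod 142.
n = 142 = 2 * 71, phi(142) = 70; the order divides phi(n).
Divisors of 70: 1, 2, 5, 7, 10, 14, 35, 70
Repeated squaring mod 142: 13^1 = 13, 13^2 = 27, 13^4 = 19, 13^8 = 77, 13^16 = 107, 13^32 = 89, 13^64 = 111
Test divisors in increasing order:
  k=1: 13^1 = 13 mod 142
  k=2: 13^2 = 27 mod 142
  k=5: 13^5 = 19 * 13 = 105 mod 142
  k=7: 13^7 = 19 * 27 * 13 = 137 mod 142
  k=10: 13^10 = 77 * 27 = 91 mod 142
  k=14: 13^14 = 77 * 19 * 27 = 25 mod 142
  k=35: 13^35 = 89 * 27 * 13 = 141 mod 142
  k=70: 13^70 = 111 * 19 * 27 = 1 mod 142  <- first divisor giving 1
Order = 70

70


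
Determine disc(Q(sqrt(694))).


For K = Q(sqrt(d)) with d squarefree: disc(K) = d if d = 1 mod 4, and disc(K) = 4d if d = 2 or 3 mod 4.
Here d = 694, and d mod 4 = 2.
d = 2 mod 4, not 1 (O_K = Z[sqrt(d)]), so disc(K) = 4d = 4 * (694) = 2776

2776


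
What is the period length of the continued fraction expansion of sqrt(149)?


Run the CF algorithm for sqrt(149).
a_0 = floor(sqrt(149)) = 12; set m_0=0, q_0=1.
Recurrence: m' = q*a - m,  q' = (d - m'^2)/q,  a' = floor((a_0 + m')/q').
  step 1: m=12, q=5, a=4
  step 2: m=8, q=17, a=1
  step 3: m=9, q=4, a=5
  step 4: m=11, q=7, a=3
  step 5: m=10, q=7, a=3
  step 6: m=11, q=4, a=5
  step 7: m=9, q=17, a=1
  step 8: m=8, q=5, a=4
  step 9: m=12, q=1, a=24
a_9 = 2*a_0 = 24, so the period closes here.
sqrt(149) = [12; 4, 1, 5, 3, 3, 5, 1, 4, 24]
Period length = 9

9


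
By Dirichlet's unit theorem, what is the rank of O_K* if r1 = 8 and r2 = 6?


By Dirichlet's unit theorem:
rank = r1 + r2 - 1
= 8 + 6 - 1
= 13

13


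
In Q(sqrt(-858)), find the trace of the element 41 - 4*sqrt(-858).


Tr(a + b*sqrt(d)) = (a + b*sqrt(d)) + (a - b*sqrt(d)) = 2a
= 2 * (41)
= 82

82


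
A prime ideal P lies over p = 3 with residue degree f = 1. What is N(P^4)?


N(P^a) = p^(a*f)
= 3^(4*1)
= 3^4
= 81

81


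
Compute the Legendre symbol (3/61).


p = 61 is prime, so compute (3/61) with the reciprocity algorithm (Jacobi-symbol steps: pull out 2s via (2/n), flip via reciprocity, reduce):
  reciprocity: (3/61) -> +(61/3)
  reduce: (1/3)
  (1/3) = 1
Product of signs = 1
(3/61) = 1

1


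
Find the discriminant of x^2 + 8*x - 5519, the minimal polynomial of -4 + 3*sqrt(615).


The element -4 + 3*sqrt(615) has minimal polynomial:
x^2 + 8*x - 5519
Discriminant = (8)^2 - 4*(-5519)
= 64 + 22076
= 22140

22140


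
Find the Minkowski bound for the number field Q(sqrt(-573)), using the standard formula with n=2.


d = -573, d mod 4 = 3, so disc(K) = 4d = -2292; |disc(K)| = 2292
Imaginary quadratic field, so n = 2, s = r2 = 1, r1 = 0
M = (n!/n^n) * (4/pi)^s * sqrt(|disc(K)|) = (2!/2^2) * (4/pi)^1 * sqrt(2292)
= 0.5 * 1.273240 * 47.874837
= 30.4781

30.4781


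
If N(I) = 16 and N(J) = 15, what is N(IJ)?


N(IJ) = N(I) * N(J)
= 16 * 15
= 240

240


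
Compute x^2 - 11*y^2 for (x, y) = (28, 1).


x^2 - d*y^2
= 28^2 - 11*1^2
= 784 - 11
= 773

773


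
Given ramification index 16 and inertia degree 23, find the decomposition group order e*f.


|D_P| = e * f
= 16 * 23
= 368

368


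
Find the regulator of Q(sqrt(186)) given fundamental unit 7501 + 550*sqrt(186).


epsilon = 7501 + 550*sqrt(186)
= 15001.9999
R = ln(15001.9999)
= 9.6159

9.6159


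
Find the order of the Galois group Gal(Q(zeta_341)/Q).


|Gal(Q(zeta_341)/Q)| = phi(341)
= 300

300


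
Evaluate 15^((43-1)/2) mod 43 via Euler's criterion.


p = 43 is prime and the exponent is (p-1)/2 = 21, so by Euler's criterion 15^21 = (15/43) = +1 or -1 mod 43.
Compute by square-and-multiply:
  21 = 16 + 4 + 1 (binary 10101)
  Repeated squaring mod 43: 15^1 = 15, 15^2 = 10, 15^4 = 14, 15^8 = 24, 15^16 = 17
  15^21 = 15^16 * 15^4 * 15^1 = 17 * 14 * 15 mod 43
    17 * 14 = 238 = 23 mod 43
    23 * 15 = 345 = 1 mod 43
  15^21 = 1 mod 43
Result 1: 15 is a quadratic residue mod 43.
15^21 mod 43 = 1

1


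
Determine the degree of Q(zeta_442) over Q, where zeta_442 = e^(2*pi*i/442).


The degree equals Euler's totient phi(442).
442 = 2 * 13 * 17
phi(442) = 192

192


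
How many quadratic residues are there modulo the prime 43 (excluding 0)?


For prime p, the number of non-zero quadratic residues is (p-1)/2.
= (43-1)/2
= 21

21


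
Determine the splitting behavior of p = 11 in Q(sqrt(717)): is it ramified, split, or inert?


K = Q(sqrt(717)). Since d mod 4 = 1, disc(K) = 717.
Check p | disc: 717 mod 11 = 2.
p does not divide disc. Compute Legendre symbol (d/p):
2^((11-1)/2) mod 11 = -1
(d/p) = -1, so p is inert: (p) stays prime with e=1, f=2, g=1.
Therefore p is inert.

inert


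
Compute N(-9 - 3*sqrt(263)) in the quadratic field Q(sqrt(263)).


N(a + b*sqrt(d)) = a^2 - d*b^2
= (-9)^2 - (263)*(-3)^2
= 81 - 2367
= -2286

-2286


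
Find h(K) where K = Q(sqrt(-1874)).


K = Q(sqrt(-1874)). d mod 4 = 2, so D = disc(K) = 4d = -7496
h(K) equals the number of primitive reduced positive-definite forms (a, b, c) = a*x^2 + b*x*y + c*y^2 with b^2 - 4ac = D,
where reduced means |b| <= a <= c, with b >= 0 whenever |b| = a or a = c, and primitive means gcd(a, b, c) = 1.
Reduced forces 3a^2 <= |D| = 7496, so 1 <= a <= 49; b must have the parity of D, and c = (b^2 - D)/(4a) must be an integer >= a.
Enumerate a = 1..49, b in [-a, a]:
  a=1: (1, 0, 1874)  [1]
  a=2: (2, 0, 937)  [1]
  a=3: (3, -2, 625), (3, 2, 625)  [2]
  a=4: none
  a=5: (5, -2, 375), (5, 2, 375)  [2]
  a=6: (6, -4, 313), (6, 4, 313)  [2]
  a=7: (7, -6, 269), (7, 6, 269)  [2]
  a=8: none
  a=9: (9, -8, 210), (9, 8, 210)  [2]
  a=10: (10, -8, 189), (10, 8, 189)  [2]
  a=11..13: none
  a=14: (14, -8, 135), (14, 8, 135)  [2]
  a=15: (15, -8, 126), (15, -2, 125), (15, 2, 125), (15, 8, 126)  [4]
  a=16: none
  a=17: (17, -16, 114), (17, 16, 114)  [2]
  a=18: (18, -8, 105), (18, 8, 105)  [2]
  a=19: (19, -16, 102), (19, 16, 102)  [2]
  a=20: none
  a=21: (21, -20, 94), (21, -8, 90), (21, 8, 90), (21, 20, 94)  [4]
  a=22: none
  a=23: (23, -18, 85), (23, 18, 85)  [2]
  a=24: none
  a=25: (25, -2, 75), (25, 2, 75)  [2]
  a=26: none
  a=27: (27, -8, 70), (27, 8, 70)  [2]
  a=28..29: none
  a=30: (30, -28, 69), (30, -8, 63), (30, 8, 63), (30, 28, 69)  [4]
  a=31..33: none
  a=34: (34, -16, 57), (34, 16, 57)  [2]
  a=35: (35, -22, 57), (35, -8, 54), (35, 8, 54), (35, 22, 57)  [4]
  a=36..37: none
  a=38: (38, -16, 51), (38, 16, 51)  [2]
  a=39..41: none
  a=42: (42, -20, 47), (42, -8, 45), (42, 8, 45), (42, 20, 47)  [4]
  a=43..44: none
  a=45: (45, -28, 46), (45, 28, 46)  [2]
  a=46..48: none
  a=49: (49, -48, 50), (49, 48, 50)  [2]
Total reduced forms: 1 + 1 + 2 + 2 + 2 + 2 + 2 + 2 + 2 + 4 + 2 + 2 + 2 + 4 + 2 + 2 + 2 + 4 + 2 + 4 + 2 + 4 + 2 + 2 = 56
h = 56

56
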